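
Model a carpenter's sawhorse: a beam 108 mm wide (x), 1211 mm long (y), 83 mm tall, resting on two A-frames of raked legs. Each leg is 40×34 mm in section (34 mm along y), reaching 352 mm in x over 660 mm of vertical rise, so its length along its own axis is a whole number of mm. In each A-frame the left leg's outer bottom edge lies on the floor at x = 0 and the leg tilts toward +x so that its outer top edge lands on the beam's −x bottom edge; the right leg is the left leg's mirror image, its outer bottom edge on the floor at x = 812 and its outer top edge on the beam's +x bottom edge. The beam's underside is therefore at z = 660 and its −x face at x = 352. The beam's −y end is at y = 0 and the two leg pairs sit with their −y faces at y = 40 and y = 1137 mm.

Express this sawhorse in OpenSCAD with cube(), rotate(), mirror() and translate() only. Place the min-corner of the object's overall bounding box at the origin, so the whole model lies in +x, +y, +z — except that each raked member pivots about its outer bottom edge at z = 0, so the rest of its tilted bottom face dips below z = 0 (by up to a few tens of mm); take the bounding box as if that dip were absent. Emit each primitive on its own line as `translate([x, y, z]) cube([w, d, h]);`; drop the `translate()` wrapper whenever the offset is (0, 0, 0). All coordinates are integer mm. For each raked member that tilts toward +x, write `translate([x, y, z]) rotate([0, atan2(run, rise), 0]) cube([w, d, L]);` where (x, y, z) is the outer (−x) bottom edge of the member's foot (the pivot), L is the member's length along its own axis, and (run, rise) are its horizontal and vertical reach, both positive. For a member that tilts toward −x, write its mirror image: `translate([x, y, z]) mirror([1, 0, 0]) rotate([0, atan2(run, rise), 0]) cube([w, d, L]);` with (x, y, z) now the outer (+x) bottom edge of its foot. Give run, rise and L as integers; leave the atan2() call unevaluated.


translate([352, 0, 660]) cube([108, 1211, 83]);
translate([0, 40, 0]) rotate([0, atan2(352, 660), 0]) cube([40, 34, 748]);
translate([812, 40, 0]) mirror([1, 0, 0]) rotate([0, atan2(352, 660), 0]) cube([40, 34, 748]);
translate([0, 1137, 0]) rotate([0, atan2(352, 660), 0]) cube([40, 34, 748]);
translate([812, 1137, 0]) mirror([1, 0, 0]) rotate([0, atan2(352, 660), 0]) cube([40, 34, 748]);


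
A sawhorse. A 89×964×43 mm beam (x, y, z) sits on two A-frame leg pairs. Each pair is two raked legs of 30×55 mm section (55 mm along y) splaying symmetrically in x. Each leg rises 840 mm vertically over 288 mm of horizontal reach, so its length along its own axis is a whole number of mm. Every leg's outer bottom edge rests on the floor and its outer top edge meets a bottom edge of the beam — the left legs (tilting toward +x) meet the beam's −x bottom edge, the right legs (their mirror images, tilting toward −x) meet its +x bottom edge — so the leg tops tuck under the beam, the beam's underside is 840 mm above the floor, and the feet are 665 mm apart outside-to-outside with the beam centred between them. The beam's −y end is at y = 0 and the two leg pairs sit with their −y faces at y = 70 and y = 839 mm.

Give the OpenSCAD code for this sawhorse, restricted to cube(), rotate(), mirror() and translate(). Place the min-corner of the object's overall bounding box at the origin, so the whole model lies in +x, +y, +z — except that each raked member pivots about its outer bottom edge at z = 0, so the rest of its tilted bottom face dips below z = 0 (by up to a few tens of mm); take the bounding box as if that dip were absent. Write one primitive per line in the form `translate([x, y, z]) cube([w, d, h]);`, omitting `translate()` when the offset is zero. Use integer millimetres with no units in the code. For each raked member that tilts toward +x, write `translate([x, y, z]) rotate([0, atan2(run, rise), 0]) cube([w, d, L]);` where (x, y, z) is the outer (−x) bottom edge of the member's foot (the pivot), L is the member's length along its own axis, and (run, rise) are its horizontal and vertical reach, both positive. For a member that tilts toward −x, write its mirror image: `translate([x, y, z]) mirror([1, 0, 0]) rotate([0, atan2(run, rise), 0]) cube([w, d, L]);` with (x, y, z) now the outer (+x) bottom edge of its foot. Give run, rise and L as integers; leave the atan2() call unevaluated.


// leg length = √(288² + 840²) = 888
// right-leg outer foot x = 2·288 + 89 = 665
// beam min-corner = (288, 0, 840)
translate([288, 0, 840]) cube([89, 964, 43]);
translate([0, 70, 0]) rotate([0, atan2(288, 840), 0]) cube([30, 55, 888]);
translate([665, 70, 0]) mirror([1, 0, 0]) rotate([0, atan2(288, 840), 0]) cube([30, 55, 888]);
translate([0, 839, 0]) rotate([0, atan2(288, 840), 0]) cube([30, 55, 888]);
translate([665, 839, 0]) mirror([1, 0, 0]) rotate([0, atan2(288, 840), 0]) cube([30, 55, 888]);


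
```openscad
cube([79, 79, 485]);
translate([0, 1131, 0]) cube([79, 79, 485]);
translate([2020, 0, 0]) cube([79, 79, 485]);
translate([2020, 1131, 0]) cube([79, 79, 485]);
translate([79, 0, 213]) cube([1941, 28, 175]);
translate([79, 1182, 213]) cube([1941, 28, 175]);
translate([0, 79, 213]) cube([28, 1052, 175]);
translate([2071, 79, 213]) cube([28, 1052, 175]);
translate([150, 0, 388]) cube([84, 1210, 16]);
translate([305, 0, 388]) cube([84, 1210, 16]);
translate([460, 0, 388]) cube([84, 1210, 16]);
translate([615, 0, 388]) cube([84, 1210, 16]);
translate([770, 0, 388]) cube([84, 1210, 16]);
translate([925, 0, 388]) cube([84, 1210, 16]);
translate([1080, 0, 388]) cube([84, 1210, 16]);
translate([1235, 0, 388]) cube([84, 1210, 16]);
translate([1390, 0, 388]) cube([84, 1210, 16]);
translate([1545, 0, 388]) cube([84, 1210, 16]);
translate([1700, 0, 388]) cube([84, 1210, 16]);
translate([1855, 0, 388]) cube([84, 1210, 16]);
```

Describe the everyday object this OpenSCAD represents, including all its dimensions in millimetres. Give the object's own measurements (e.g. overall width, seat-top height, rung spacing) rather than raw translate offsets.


A bed frame 2099 mm long (x) by 1210 mm wide (y). Four 79×79 mm corner posts, 485 mm tall, at the corners of the footprint. Four rails of 28 mm thickness and 175 mm height run between adjacent posts with their undersides at z = 213 mm, their outer faces flush with the outside of the frame (the two x-running rails run between the posts' inner faces; the two y-running rails run between the posts' inner faces). 12 slats, each 84 mm wide (x) and 16 mm thick, lie across the top of the two x-running rails, running the full 1210 mm width of the frame in y; along x they sit between the end posts with a 71 mm gap after the −x posts and between neighbouring slats, leaving 81 mm before the +x posts.


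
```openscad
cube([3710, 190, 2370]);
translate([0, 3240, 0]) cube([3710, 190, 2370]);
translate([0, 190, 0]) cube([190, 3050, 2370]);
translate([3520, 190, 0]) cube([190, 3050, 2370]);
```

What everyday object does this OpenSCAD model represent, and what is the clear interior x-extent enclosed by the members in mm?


A house (or room) frame. The interior width is 3330 mm.

Four 2370 mm walls enclosing a rectangle with no floor or roof — a room or house frame. Outside width is 3710 mm and wall thickness is 190 mm, so the interior width is 3710 − 2 × 190 = 3330 mm.


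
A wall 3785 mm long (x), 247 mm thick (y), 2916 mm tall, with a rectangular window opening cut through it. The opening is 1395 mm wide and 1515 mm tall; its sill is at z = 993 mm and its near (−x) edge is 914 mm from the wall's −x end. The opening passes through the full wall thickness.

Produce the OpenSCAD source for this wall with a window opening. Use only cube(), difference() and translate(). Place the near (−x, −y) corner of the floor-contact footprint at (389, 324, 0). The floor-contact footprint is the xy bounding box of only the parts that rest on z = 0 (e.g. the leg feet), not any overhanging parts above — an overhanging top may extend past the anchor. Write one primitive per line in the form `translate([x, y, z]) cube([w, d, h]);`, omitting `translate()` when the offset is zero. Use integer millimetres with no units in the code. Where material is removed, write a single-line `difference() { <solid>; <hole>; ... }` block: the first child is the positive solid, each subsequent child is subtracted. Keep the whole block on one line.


difference() { translate([389, 324, 0]) cube([3785, 247, 2916]); translate([1303, 324, 993]) cube([1395, 247, 1515]); }


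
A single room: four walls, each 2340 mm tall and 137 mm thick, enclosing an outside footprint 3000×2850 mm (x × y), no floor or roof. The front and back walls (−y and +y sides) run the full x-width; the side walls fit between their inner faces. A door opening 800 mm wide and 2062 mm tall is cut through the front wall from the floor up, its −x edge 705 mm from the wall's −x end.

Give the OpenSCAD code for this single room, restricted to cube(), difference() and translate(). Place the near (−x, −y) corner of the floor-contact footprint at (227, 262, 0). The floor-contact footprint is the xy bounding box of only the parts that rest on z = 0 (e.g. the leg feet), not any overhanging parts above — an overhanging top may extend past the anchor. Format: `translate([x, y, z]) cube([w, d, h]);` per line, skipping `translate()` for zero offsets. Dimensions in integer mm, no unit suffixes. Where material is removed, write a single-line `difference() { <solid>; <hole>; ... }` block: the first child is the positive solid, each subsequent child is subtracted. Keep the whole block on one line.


difference() { translate([227, 262, 0]) cube([3000, 137, 2340]); translate([932, 262, 0]) cube([800, 137, 2062]); }
translate([227, 2975, 0]) cube([3000, 137, 2340]);
translate([227, 399, 0]) cube([137, 2576, 2340]);
translate([3090, 399, 0]) cube([137, 2576, 2340]);


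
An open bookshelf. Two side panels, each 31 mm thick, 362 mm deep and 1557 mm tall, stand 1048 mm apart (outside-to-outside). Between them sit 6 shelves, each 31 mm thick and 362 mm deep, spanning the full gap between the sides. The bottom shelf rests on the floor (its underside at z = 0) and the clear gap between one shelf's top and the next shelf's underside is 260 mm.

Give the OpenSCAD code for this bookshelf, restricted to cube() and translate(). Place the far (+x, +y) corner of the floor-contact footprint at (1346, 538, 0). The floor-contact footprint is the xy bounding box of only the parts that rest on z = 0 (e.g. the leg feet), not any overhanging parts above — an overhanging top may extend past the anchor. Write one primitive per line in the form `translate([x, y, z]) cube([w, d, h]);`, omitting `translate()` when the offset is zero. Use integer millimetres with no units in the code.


translate([298, 176, 0]) cube([31, 362, 1557]);
translate([1315, 176, 0]) cube([31, 362, 1557]);
translate([329, 176, 0]) cube([986, 362, 31]);
translate([329, 176, 291]) cube([986, 362, 31]);
translate([329, 176, 582]) cube([986, 362, 31]);
translate([329, 176, 873]) cube([986, 362, 31]);
translate([329, 176, 1164]) cube([986, 362, 31]);
translate([329, 176, 1455]) cube([986, 362, 31]);


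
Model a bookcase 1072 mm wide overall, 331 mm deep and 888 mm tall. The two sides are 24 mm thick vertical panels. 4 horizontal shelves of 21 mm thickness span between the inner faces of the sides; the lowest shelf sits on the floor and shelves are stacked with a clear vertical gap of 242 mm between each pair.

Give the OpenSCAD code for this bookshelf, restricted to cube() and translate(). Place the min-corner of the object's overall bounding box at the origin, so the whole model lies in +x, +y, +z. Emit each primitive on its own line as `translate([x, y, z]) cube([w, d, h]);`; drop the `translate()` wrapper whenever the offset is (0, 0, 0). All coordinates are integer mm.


cube([24, 331, 888]);
translate([1048, 0, 0]) cube([24, 331, 888]);
translate([24, 0, 0]) cube([1024, 331, 21]);
translate([24, 0, 263]) cube([1024, 331, 21]);
translate([24, 0, 526]) cube([1024, 331, 21]);
translate([24, 0, 789]) cube([1024, 331, 21]);


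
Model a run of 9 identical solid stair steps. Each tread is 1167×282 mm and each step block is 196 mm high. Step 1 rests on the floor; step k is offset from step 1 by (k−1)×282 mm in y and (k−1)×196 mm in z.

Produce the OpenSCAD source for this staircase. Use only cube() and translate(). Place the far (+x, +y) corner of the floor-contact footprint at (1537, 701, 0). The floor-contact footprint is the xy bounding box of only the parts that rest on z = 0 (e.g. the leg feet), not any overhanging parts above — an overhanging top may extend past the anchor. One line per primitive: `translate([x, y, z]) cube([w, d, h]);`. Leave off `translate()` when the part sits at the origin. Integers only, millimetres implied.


translate([370, 419, 0]) cube([1167, 282, 196]);
translate([370, 701, 196]) cube([1167, 282, 196]);
translate([370, 983, 392]) cube([1167, 282, 196]);
translate([370, 1265, 588]) cube([1167, 282, 196]);
translate([370, 1547, 784]) cube([1167, 282, 196]);
translate([370, 1829, 980]) cube([1167, 282, 196]);
translate([370, 2111, 1176]) cube([1167, 282, 196]);
translate([370, 2393, 1372]) cube([1167, 282, 196]);
translate([370, 2675, 1568]) cube([1167, 282, 196]);


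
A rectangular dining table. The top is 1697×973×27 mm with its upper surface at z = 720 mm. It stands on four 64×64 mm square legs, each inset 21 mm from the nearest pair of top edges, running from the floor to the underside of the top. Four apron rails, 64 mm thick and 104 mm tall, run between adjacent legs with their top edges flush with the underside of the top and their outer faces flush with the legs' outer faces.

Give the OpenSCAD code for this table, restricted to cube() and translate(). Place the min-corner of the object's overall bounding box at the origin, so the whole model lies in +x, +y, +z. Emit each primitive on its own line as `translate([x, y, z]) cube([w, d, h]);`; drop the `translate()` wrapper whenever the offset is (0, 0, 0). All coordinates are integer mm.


translate([0, 0, 693]) cube([1697, 973, 27]);
translate([21, 21, 0]) cube([64, 64, 693]);
translate([1612, 21, 0]) cube([64, 64, 693]);
translate([21, 888, 0]) cube([64, 64, 693]);
translate([1612, 888, 0]) cube([64, 64, 693]);
translate([85, 21, 589]) cube([1527, 64, 104]);
translate([85, 888, 589]) cube([1527, 64, 104]);
translate([21, 85, 589]) cube([64, 803, 104]);
translate([1612, 85, 589]) cube([64, 803, 104]);


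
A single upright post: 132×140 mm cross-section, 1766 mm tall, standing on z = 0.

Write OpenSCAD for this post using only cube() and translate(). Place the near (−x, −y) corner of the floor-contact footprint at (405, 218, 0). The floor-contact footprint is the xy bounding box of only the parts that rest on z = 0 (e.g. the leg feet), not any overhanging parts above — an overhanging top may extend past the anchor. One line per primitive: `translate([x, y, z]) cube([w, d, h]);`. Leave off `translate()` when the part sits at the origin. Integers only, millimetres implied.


translate([405, 218, 0]) cube([132, 140, 1766]);


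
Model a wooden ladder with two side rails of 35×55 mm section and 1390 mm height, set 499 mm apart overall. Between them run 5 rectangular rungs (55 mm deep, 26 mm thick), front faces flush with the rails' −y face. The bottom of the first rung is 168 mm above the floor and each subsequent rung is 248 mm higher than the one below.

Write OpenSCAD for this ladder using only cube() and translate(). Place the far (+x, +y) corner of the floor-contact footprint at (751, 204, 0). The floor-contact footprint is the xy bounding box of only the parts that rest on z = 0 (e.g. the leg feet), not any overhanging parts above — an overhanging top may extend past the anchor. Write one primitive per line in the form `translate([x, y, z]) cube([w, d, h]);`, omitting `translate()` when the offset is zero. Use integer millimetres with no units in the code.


translate([252, 149, 0]) cube([35, 55, 1390]);
translate([716, 149, 0]) cube([35, 55, 1390]);
translate([287, 149, 168]) cube([429, 55, 26]);
translate([287, 149, 416]) cube([429, 55, 26]);
translate([287, 149, 664]) cube([429, 55, 26]);
translate([287, 149, 912]) cube([429, 55, 26]);
translate([287, 149, 1160]) cube([429, 55, 26]);


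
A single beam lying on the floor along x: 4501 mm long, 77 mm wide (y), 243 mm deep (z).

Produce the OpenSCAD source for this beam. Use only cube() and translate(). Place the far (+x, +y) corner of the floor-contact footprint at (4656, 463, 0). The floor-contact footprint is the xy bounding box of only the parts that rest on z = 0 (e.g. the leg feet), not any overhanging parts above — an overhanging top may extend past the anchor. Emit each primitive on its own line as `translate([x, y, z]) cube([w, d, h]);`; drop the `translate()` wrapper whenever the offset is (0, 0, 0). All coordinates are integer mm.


translate([155, 386, 0]) cube([4501, 77, 243]);


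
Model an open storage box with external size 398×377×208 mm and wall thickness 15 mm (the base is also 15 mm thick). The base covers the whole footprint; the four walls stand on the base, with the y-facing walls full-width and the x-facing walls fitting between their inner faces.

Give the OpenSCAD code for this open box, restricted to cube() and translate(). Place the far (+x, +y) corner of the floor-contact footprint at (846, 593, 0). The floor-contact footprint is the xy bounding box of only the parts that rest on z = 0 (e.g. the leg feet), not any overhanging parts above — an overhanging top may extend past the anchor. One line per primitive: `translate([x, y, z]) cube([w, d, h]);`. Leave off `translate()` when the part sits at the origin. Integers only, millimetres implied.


translate([448, 216, 0]) cube([398, 377, 15]);
translate([448, 216, 15]) cube([398, 15, 193]);
translate([448, 578, 15]) cube([398, 15, 193]);
translate([448, 231, 15]) cube([15, 347, 193]);
translate([831, 231, 15]) cube([15, 347, 193]);


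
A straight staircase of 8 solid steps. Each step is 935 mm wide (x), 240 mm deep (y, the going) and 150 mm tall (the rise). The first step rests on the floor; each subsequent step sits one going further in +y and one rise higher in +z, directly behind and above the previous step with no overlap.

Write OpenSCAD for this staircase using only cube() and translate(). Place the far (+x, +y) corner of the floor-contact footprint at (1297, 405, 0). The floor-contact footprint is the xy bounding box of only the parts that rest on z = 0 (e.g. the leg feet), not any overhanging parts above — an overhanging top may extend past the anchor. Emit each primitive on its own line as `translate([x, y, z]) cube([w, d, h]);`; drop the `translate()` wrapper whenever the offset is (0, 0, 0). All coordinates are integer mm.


translate([362, 165, 0]) cube([935, 240, 150]);
translate([362, 405, 150]) cube([935, 240, 150]);
translate([362, 645, 300]) cube([935, 240, 150]);
translate([362, 885, 450]) cube([935, 240, 150]);
translate([362, 1125, 600]) cube([935, 240, 150]);
translate([362, 1365, 750]) cube([935, 240, 150]);
translate([362, 1605, 900]) cube([935, 240, 150]);
translate([362, 1845, 1050]) cube([935, 240, 150]);


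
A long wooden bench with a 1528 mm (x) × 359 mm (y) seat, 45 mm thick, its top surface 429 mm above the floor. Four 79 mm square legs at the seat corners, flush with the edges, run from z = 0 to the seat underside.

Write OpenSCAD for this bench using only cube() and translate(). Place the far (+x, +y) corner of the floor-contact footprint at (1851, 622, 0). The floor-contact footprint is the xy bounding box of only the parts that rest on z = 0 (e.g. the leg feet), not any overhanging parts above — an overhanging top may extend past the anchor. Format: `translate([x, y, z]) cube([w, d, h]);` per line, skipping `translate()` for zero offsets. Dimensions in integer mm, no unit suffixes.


// leg_h = 429 − 45 = 384
translate([323, 263, 384]) cube([1528, 359, 45]);
translate([323, 263, 0]) cube([79, 79, 384]);
translate([323, 543, 0]) cube([79, 79, 384]);
translate([1772, 263, 0]) cube([79, 79, 384]);
translate([1772, 543, 0]) cube([79, 79, 384]);


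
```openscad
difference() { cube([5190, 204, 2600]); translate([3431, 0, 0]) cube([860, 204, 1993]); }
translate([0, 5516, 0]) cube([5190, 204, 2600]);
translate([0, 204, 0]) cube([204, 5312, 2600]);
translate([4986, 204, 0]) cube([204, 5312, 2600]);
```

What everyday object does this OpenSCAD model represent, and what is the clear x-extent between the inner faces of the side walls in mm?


A single room. The interior width is 4782 mm.

Four walls enclosing a rectangle with a door in the front wall — a room. Outside width 5190 minus two 204 mm walls gives 4782 mm.


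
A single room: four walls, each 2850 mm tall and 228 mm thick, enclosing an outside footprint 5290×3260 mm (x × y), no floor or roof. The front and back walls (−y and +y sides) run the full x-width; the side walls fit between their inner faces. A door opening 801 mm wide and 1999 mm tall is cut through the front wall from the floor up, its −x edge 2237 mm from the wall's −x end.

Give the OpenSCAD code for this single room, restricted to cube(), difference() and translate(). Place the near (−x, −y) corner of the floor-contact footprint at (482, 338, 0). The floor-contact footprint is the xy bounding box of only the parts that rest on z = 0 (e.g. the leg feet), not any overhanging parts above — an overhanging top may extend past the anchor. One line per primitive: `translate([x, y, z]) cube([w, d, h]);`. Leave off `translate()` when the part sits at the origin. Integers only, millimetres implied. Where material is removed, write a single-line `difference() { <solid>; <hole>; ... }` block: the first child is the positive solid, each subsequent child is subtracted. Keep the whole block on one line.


difference() { translate([482, 338, 0]) cube([5290, 228, 2850]); translate([2719, 338, 0]) cube([801, 228, 1999]); }
translate([482, 3370, 0]) cube([5290, 228, 2850]);
translate([482, 566, 0]) cube([228, 2804, 2850]);
translate([5544, 566, 0]) cube([228, 2804, 2850]);


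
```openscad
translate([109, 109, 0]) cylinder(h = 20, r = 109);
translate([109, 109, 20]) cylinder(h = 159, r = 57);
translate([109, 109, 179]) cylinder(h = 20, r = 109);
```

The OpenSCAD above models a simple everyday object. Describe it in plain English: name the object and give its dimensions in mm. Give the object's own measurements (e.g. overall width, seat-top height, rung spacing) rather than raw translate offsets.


A spool: two coaxial disc flanges of radius 109 mm and thickness 20 mm, joined by a core cylinder of radius 57 mm and height 159 mm. The lower flange rests on z = 0 and the three cylinders share a vertical axis.


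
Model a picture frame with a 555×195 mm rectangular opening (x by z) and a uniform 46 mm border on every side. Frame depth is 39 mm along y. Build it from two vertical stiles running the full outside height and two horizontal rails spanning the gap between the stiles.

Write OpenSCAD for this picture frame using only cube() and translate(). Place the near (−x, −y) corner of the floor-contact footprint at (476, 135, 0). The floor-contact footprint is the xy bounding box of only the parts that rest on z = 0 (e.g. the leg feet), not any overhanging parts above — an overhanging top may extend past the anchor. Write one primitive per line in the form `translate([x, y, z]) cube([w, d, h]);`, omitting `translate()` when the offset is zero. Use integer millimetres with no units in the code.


translate([476, 135, 0]) cube([46, 39, 287]);
translate([1077, 135, 0]) cube([46, 39, 287]);
translate([522, 135, 0]) cube([555, 39, 46]);
translate([522, 135, 241]) cube([555, 39, 46]);


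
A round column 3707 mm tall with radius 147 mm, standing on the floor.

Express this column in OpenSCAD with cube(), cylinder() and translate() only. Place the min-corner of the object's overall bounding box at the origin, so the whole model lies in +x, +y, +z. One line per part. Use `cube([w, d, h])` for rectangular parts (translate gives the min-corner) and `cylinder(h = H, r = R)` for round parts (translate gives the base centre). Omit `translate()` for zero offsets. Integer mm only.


translate([147, 147, 0]) cylinder(h = 3707, r = 147);


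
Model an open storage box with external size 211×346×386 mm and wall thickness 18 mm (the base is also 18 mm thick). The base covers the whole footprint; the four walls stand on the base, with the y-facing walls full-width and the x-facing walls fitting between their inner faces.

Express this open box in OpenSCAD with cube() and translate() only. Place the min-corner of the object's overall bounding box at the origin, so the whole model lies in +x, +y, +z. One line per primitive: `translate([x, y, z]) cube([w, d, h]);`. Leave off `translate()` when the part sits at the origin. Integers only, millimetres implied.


cube([211, 346, 18]);
translate([0, 0, 18]) cube([211, 18, 368]);
translate([0, 328, 18]) cube([211, 18, 368]);
translate([0, 18, 18]) cube([18, 310, 368]);
translate([193, 18, 18]) cube([18, 310, 368]);


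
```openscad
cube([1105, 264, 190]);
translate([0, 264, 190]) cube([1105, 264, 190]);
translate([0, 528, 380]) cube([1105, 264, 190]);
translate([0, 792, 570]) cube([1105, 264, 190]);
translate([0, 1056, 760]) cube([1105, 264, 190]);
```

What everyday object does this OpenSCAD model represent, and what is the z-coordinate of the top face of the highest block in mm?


A staircase. The total rise is 950 mm.

5 identical blocks, each offset up and back from the previous — a staircase. Each step is 190 mm tall and there are 5 of them, so the total rise is 5 × 190 = 950 mm.


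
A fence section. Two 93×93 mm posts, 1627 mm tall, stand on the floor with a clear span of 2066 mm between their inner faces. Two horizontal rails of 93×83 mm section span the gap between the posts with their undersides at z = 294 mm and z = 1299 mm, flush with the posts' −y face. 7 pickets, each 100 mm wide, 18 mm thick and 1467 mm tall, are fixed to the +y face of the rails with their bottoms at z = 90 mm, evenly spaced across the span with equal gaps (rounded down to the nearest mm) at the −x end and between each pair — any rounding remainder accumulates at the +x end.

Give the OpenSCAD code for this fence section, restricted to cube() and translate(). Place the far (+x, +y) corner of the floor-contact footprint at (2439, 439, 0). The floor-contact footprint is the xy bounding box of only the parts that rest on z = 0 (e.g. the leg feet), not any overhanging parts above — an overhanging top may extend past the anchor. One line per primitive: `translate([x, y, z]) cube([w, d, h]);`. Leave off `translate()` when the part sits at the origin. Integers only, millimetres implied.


translate([187, 346, 0]) cube([93, 93, 1627]);
translate([2346, 346, 0]) cube([93, 93, 1627]);
translate([280, 346, 294]) cube([2066, 93, 83]);
translate([280, 346, 1299]) cube([2066, 93, 83]);
translate([450, 439, 90]) cube([100, 18, 1467]);
translate([720, 439, 90]) cube([100, 18, 1467]);
translate([990, 439, 90]) cube([100, 18, 1467]);
translate([1260, 439, 90]) cube([100, 18, 1467]);
translate([1530, 439, 90]) cube([100, 18, 1467]);
translate([1800, 439, 90]) cube([100, 18, 1467]);
translate([2070, 439, 90]) cube([100, 18, 1467]);


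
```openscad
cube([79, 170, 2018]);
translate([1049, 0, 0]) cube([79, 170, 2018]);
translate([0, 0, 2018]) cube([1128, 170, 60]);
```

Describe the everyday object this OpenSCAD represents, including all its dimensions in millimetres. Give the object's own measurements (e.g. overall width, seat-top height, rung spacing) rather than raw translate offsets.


A door frame. The clear opening is 970 mm wide and 2018 mm high. Two 79 mm wide jambs, 170 mm deep, stand either side of the opening from the floor to the top of the opening. A 60 mm thick head sits across the top of both jambs, spanning the full outside width of the frame.


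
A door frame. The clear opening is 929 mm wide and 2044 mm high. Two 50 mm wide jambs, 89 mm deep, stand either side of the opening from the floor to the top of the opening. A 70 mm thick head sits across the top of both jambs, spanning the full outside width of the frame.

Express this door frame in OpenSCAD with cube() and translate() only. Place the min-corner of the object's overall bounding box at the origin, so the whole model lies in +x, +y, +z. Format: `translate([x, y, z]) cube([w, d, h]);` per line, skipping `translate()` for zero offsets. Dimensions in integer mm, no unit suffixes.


cube([50, 89, 2044]);
translate([979, 0, 0]) cube([50, 89, 2044]);
translate([0, 0, 2044]) cube([1029, 89, 70]);


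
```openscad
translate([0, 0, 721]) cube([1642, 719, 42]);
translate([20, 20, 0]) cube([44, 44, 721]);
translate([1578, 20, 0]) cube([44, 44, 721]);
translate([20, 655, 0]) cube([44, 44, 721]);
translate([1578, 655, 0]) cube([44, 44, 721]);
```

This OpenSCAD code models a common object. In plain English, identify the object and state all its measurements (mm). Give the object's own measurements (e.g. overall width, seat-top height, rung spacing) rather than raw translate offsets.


A table: top 1642 mm (x) × 719 mm (y), 42 mm thick, upper face at z = 763 mm, on four 44×44 mm square legs, each inset 20 mm from the nearest pair of top edges from z = 0 to the bottom of the top.


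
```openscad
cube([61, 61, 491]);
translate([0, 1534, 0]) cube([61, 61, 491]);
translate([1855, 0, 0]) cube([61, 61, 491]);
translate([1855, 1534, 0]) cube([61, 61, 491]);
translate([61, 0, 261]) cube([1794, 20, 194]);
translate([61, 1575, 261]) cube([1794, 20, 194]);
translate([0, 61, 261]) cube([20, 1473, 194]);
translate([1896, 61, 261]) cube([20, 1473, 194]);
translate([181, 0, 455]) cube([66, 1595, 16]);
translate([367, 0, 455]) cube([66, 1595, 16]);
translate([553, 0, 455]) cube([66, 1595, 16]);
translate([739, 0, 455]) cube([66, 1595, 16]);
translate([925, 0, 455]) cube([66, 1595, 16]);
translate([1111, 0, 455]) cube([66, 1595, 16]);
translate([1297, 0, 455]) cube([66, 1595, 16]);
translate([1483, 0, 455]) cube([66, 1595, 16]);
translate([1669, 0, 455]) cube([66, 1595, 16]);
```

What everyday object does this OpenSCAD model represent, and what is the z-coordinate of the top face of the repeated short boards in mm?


A bed frame. The slat-top height is 471 mm.

Four posts, four rails, and a row of slats — a bed frame. Slats sit on the rails at z = 261 + 194 = 455; with slat thickness 16, the top is 471 mm.


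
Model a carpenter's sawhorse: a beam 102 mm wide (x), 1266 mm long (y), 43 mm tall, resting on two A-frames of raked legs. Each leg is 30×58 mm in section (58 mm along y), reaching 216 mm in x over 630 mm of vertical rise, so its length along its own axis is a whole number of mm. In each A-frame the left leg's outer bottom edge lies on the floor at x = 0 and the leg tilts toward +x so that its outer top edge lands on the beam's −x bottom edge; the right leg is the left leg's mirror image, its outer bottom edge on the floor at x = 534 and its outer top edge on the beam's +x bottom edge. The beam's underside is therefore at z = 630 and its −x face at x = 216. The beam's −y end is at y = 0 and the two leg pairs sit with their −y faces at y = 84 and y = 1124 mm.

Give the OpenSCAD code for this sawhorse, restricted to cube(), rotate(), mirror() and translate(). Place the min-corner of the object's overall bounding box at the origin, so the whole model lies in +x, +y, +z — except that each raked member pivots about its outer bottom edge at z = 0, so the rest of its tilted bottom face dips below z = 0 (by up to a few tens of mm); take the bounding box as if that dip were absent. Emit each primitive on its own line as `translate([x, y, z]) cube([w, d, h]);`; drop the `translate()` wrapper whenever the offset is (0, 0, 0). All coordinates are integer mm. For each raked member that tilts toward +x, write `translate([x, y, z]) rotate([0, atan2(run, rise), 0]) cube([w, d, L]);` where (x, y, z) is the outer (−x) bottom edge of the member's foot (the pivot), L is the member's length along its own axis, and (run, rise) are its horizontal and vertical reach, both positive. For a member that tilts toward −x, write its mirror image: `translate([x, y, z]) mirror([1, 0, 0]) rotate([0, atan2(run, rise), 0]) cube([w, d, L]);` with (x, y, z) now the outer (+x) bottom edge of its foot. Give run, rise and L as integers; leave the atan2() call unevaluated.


// leg length = √(216² + 630²) = 666
// right-leg outer foot x = 2·216 + 102 = 534
// beam min-corner = (216, 0, 630)
translate([216, 0, 630]) cube([102, 1266, 43]);
translate([0, 84, 0]) rotate([0, atan2(216, 630), 0]) cube([30, 58, 666]);
translate([534, 84, 0]) mirror([1, 0, 0]) rotate([0, atan2(216, 630), 0]) cube([30, 58, 666]);
translate([0, 1124, 0]) rotate([0, atan2(216, 630), 0]) cube([30, 58, 666]);
translate([534, 1124, 0]) mirror([1, 0, 0]) rotate([0, atan2(216, 630), 0]) cube([30, 58, 666]);


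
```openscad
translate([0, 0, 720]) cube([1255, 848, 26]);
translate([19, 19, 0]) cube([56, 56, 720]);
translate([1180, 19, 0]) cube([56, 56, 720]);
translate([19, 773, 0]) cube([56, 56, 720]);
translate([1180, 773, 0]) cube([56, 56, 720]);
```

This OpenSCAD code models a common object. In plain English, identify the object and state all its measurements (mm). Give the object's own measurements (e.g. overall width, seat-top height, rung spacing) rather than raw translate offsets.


A rectangular dining table. The top is 1255×848×26 mm with its upper surface at z = 746 mm. It stands on four 56×56 mm square legs, each inset 19 mm from the nearest pair of top edges, running from the floor to the underside of the top.


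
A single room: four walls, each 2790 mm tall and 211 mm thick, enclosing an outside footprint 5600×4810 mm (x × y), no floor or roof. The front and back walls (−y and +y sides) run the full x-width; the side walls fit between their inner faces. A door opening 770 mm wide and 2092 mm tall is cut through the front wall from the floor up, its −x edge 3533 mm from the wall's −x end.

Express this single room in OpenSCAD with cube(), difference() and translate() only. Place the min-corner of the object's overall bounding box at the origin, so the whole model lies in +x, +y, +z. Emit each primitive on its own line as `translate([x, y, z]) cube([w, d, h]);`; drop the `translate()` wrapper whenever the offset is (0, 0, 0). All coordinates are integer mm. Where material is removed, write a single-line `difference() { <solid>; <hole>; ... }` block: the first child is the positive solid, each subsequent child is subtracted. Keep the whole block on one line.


difference() { cube([5600, 211, 2790]); translate([3533, 0, 0]) cube([770, 211, 2092]); }
translate([0, 4599, 0]) cube([5600, 211, 2790]);
translate([0, 211, 0]) cube([211, 4388, 2790]);
translate([5389, 211, 0]) cube([211, 4388, 2790]);


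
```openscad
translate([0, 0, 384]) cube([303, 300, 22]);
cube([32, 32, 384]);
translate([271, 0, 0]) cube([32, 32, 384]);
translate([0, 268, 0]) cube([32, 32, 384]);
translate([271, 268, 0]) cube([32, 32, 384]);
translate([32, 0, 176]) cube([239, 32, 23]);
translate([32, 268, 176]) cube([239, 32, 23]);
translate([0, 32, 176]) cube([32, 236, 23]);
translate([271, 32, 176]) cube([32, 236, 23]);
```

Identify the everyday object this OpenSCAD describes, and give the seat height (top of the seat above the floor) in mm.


A stool. The seat height is 406 mm.

A 303×300×22 slab at z = 384 on four corner posts — a stool. The seat top is 384 + 22 = 406 mm.


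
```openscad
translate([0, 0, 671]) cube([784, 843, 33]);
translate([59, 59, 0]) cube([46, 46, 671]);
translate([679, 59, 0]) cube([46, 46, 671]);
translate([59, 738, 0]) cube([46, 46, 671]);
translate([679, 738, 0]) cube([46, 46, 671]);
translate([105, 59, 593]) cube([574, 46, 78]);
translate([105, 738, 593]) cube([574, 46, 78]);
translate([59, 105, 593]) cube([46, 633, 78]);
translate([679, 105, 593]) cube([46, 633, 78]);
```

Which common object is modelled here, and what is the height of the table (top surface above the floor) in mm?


A table. The table height is 704 mm.

A 784×843×33 slab sits at z = 671 on four 46 mm square posts — a table. The top surface is at 671 + 33 = 704 mm.


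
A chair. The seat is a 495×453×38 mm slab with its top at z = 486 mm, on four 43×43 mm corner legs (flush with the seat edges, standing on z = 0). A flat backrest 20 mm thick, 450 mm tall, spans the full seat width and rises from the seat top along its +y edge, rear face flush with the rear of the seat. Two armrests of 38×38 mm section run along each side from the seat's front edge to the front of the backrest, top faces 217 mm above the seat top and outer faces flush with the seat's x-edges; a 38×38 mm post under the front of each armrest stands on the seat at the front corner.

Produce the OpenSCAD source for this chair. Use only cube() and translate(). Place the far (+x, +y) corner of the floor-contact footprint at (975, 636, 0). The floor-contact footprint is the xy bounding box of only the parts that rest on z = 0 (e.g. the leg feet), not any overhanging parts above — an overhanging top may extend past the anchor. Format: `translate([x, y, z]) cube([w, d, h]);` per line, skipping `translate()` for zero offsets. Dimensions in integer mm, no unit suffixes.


translate([480, 183, 448]) cube([495, 453, 38]);
translate([480, 183, 0]) cube([43, 43, 448]);
translate([932, 183, 0]) cube([43, 43, 448]);
translate([480, 593, 0]) cube([43, 43, 448]);
translate([932, 593, 0]) cube([43, 43, 448]);
translate([480, 616, 486]) cube([495, 20, 450]);
translate([480, 183, 665]) cube([38, 433, 38]);
translate([937, 183, 665]) cube([38, 433, 38]);
translate([480, 183, 486]) cube([38, 38, 179]);
translate([937, 183, 486]) cube([38, 38, 179]);


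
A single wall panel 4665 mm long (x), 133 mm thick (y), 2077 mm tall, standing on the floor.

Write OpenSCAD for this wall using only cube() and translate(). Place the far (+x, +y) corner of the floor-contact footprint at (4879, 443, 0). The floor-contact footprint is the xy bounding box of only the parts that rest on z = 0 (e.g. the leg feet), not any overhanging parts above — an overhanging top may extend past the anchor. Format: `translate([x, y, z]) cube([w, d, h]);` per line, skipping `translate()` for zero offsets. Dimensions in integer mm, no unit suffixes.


translate([214, 310, 0]) cube([4665, 133, 2077]);


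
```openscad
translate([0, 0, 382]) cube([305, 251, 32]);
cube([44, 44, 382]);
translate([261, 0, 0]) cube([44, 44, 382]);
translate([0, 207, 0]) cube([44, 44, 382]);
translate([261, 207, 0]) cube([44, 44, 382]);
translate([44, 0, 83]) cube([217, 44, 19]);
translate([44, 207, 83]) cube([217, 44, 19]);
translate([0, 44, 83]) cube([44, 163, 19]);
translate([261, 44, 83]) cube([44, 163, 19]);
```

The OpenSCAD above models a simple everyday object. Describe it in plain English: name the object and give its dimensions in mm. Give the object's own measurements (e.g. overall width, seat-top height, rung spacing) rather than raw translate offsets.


A simple wooden stool: a rectangular seat 305 mm (x) by 251 mm (y), 32 mm thick, top face at z = 414 mm, on four square legs, each 44×44 mm in cross-section. The legs rest on z = 0, each flush with a corner of the seat. Four stretchers, 44 mm wide and 19 mm tall, connect adjacent legs with their undersides at z = 83 mm, each running between the inner faces of the legs it joins and aligned with the legs' outer faces on the other axis.


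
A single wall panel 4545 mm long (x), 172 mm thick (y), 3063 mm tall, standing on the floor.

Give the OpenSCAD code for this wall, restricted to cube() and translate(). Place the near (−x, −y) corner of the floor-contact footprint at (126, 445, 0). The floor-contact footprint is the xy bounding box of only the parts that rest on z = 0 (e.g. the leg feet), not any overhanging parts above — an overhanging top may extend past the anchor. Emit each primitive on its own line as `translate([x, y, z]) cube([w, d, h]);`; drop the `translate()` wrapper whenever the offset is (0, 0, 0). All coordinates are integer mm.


translate([126, 445, 0]) cube([4545, 172, 3063]);
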